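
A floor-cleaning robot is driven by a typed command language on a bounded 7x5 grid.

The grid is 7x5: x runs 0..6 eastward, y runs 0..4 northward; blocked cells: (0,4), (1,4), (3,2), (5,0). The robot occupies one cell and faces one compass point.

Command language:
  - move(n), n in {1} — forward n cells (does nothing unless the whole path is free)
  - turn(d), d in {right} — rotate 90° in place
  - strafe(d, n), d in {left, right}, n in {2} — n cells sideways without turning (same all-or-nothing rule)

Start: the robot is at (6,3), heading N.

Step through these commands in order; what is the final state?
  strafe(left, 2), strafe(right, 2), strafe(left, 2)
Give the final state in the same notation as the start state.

from: at (6,3), heading N
1. strafe(left, 2) → at (4,3), heading N
2. strafe(right, 2) → at (6,3), heading N
3. strafe(left, 2) → at (4,3), heading N

at (4,3), heading N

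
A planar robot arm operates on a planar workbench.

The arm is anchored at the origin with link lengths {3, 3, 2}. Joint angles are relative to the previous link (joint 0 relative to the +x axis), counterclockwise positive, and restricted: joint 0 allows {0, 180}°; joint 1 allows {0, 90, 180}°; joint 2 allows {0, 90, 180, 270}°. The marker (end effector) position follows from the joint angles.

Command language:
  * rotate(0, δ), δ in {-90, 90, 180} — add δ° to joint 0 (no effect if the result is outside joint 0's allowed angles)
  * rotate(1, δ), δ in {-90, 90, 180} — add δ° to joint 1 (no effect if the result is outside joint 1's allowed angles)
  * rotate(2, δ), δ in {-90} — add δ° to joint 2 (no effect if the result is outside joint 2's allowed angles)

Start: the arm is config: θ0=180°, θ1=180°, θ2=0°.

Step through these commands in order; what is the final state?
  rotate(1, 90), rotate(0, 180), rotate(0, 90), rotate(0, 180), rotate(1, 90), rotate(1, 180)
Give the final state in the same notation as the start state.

config: θ0=180°, θ1=0°, θ2=0°

start: config: θ0=180°, θ1=180°, θ2=0°
1. rotate(1, 90) → config: θ0=180°, θ1=180°, θ2=0°
2. rotate(0, 180) → config: θ0=0°, θ1=180°, θ2=0°
3. rotate(0, 90) → config: θ0=0°, θ1=180°, θ2=0°
4. rotate(0, 180) → config: θ0=180°, θ1=180°, θ2=0°
5. rotate(1, 90) → config: θ0=180°, θ1=180°, θ2=0°
6. rotate(1, 180) → config: θ0=180°, θ1=0°, θ2=0°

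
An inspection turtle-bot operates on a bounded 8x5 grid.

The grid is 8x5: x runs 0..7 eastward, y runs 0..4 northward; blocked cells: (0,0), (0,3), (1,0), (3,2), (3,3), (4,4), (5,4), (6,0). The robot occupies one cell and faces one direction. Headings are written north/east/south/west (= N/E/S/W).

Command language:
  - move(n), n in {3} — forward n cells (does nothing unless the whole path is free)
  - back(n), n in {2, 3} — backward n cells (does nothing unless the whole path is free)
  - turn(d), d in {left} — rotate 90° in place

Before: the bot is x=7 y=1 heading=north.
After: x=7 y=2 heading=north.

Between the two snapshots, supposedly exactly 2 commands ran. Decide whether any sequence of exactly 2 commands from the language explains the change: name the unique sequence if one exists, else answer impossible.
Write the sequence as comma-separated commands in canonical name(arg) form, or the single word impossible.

move(3), back(2)

key: order matters: swapping move(3) and back(2) lands elsewhere
from: x=7 y=1 heading=north
[1] after move(3): x=7 y=4 heading=north
[2] after back(2): x=7 y=2 heading=north
uniquely the one of 16 2-step routes that fits.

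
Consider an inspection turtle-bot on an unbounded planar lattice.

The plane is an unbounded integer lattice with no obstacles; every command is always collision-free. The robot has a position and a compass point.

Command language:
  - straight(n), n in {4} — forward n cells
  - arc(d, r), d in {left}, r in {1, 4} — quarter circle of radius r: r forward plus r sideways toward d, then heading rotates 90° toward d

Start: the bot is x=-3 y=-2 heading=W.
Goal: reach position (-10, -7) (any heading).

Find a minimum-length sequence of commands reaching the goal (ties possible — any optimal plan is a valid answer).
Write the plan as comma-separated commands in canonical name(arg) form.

begin: x=-3 y=-2 heading=W
step 1 (straight(4)): x=-7 y=-2 heading=W
step 2 (arc(left, 4)): x=-11 y=-6 heading=S
step 3 (arc(left, 1)): x=-10 y=-7 heading=E
shorter routes all fall short; 3 is best.

straight(4), arc(left, 4), arc(left, 1)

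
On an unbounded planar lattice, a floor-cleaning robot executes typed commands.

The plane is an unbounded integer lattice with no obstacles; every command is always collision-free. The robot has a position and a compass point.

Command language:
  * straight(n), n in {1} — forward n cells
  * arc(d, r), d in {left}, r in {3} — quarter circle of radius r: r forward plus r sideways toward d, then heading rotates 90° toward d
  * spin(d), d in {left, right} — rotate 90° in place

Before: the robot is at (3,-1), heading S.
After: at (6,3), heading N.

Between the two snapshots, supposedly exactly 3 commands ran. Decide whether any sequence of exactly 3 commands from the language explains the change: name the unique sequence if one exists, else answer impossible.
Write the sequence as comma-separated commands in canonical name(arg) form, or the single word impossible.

key: position moved to (6,3) AND the heading swung to N — translation plus rotation needed
initial: at (3,-1), heading S
1. spin(left) → at (3,-1), heading E
2. arc(left, 3) → at (6,2), heading N
3. straight(1) → at (6,3), heading N
no other 3-command option fits: unique.

spin(left), arc(left, 3), straight(1)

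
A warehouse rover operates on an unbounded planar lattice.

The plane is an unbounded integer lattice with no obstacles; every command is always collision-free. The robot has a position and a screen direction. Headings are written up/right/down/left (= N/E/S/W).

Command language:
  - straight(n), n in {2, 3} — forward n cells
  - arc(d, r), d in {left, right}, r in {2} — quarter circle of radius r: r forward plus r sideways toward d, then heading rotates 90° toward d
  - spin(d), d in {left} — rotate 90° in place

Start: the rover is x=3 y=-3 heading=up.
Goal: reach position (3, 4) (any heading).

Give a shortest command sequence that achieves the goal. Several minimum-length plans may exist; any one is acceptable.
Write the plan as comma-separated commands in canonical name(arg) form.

initial: x=3 y=-3 heading=up
t=1 straight(3) ⇒ x=3 y=0 heading=up
t=2 straight(2) ⇒ x=3 y=2 heading=up
t=3 straight(2) ⇒ x=3 y=4 heading=up
shorter routes all fall short; 3 is best.

straight(3), straight(2), straight(2)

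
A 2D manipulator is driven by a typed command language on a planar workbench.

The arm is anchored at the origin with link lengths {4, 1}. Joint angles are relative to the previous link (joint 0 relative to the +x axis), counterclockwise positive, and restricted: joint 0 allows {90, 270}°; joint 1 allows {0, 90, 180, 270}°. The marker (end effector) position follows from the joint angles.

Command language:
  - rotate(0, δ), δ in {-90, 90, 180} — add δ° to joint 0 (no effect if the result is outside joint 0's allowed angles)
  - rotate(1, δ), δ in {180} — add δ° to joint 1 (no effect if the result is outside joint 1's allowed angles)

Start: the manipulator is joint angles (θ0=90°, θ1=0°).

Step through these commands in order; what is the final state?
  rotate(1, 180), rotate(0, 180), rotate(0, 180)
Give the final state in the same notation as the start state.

joint angles (θ0=90°, θ1=180°)

t0: joint angles (θ0=90°, θ1=0°)
t=1 rotate(1, 180) ⇒ joint angles (θ0=90°, θ1=180°)
t=2 rotate(0, 180) ⇒ joint angles (θ0=270°, θ1=180°)
t=3 rotate(0, 180) ⇒ joint angles (θ0=90°, θ1=180°)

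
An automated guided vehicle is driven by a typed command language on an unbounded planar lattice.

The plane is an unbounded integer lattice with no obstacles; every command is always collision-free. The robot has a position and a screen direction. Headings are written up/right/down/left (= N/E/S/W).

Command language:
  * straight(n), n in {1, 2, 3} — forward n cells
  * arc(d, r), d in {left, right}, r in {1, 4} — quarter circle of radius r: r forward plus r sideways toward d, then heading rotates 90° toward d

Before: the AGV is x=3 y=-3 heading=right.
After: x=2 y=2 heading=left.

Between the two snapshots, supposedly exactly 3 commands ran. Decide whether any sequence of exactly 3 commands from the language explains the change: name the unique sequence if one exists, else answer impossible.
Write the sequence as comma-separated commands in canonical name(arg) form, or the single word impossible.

straight(2), arc(left, 1), arc(left, 4)

key: position moved to (2,2) AND the heading swung to W — translation plus rotation needed
from: x=3 y=-3 heading=right
1. straight(2) → x=5 y=-3 heading=right
2. arc(left, 1) → x=6 y=-2 heading=up
3. arc(left, 4) → x=2 y=2 heading=left
all 343 alternatives checked — unique.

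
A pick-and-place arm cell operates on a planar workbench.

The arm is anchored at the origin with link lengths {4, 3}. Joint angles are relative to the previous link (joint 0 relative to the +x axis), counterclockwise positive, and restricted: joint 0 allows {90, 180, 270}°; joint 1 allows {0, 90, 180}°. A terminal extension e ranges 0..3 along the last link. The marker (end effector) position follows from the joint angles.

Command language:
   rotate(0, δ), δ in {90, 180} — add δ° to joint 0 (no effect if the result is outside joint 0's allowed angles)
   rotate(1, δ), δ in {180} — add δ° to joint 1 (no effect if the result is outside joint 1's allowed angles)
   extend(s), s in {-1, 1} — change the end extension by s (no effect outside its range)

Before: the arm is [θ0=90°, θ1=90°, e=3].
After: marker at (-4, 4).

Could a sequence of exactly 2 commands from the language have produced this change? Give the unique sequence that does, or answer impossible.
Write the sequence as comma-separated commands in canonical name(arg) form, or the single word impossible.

from: [θ0=90°, θ1=90°, e=3]
1. extend(-1) → [θ0=90°, θ1=90°, e=2]
2. extend(-1) → [θ0=90°, θ1=90°, e=1]
no rival 2-sequence matches.

extend(-1), extend(-1)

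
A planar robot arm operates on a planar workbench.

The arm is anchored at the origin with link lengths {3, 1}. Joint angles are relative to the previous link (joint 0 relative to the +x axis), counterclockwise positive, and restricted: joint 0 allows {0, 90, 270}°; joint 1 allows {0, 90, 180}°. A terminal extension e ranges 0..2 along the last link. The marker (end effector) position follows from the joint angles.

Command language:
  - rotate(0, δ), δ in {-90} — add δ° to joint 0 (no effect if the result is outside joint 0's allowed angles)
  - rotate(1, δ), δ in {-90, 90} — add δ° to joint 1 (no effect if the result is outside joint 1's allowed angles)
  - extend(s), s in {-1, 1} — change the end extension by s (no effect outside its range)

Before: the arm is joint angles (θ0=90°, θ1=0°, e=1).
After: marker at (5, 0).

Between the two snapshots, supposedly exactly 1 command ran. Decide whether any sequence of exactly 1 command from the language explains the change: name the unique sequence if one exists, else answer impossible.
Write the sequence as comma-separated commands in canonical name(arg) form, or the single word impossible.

rotate(0, -90)

start: joint angles (θ0=90°, θ1=0°, e=1)
[1] after rotate(0, -90): joint angles (θ0=0°, θ1=0°, e=1)
all 5 alternatives checked — unique.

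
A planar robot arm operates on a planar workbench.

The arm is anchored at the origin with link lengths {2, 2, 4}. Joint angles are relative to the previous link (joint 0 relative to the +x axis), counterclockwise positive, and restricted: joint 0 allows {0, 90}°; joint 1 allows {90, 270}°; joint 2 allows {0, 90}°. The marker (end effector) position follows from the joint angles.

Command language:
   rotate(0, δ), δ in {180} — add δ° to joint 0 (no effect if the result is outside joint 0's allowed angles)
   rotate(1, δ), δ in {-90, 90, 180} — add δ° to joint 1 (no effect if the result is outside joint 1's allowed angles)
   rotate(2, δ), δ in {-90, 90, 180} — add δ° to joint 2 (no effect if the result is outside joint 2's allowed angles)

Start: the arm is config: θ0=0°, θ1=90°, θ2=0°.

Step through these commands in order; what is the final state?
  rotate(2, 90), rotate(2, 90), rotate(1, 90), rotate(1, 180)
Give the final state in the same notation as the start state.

config: θ0=0°, θ1=270°, θ2=90°

begin: config: θ0=0°, θ1=90°, θ2=0°
[1] after rotate(2, 90): config: θ0=0°, θ1=90°, θ2=90°
[2] after rotate(2, 90): config: θ0=0°, θ1=90°, θ2=90°
[3] after rotate(1, 90): config: θ0=0°, θ1=90°, θ2=90°
[4] after rotate(1, 180): config: θ0=0°, θ1=270°, θ2=90°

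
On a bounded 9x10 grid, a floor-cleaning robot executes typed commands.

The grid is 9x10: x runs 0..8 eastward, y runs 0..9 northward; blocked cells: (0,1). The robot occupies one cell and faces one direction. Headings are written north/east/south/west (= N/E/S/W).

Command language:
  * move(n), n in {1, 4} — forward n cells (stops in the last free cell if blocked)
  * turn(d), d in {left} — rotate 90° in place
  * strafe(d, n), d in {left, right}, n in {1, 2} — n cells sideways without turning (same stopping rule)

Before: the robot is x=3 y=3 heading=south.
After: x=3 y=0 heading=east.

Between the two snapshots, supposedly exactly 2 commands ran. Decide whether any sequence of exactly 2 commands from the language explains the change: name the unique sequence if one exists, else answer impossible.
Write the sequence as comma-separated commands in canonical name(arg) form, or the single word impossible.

key: move(4) runs into the grid edge before its full distance
initial: x=3 y=3 heading=south
[1] after move(4): x=3 y=0 heading=south
[2] after turn(left): x=3 y=0 heading=east
no other 2-command option fits: unique.

move(4), turn(left)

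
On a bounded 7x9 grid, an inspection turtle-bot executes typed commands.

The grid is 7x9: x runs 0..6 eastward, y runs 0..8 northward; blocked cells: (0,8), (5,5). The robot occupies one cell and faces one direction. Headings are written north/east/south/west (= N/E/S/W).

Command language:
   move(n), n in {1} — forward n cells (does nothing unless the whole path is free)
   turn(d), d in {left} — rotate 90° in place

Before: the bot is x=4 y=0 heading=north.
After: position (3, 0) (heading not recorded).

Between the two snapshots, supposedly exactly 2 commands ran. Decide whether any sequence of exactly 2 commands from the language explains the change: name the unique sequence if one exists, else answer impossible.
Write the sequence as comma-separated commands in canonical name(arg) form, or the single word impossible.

key: order matters: swapping turn(left) and move(1) lands elsewhere
from: x=4 y=0 heading=north
1. turn(left) → x=4 y=0 heading=west
2. move(1) → x=3 y=0 heading=west
no rival 2-sequence matches.

turn(left), move(1)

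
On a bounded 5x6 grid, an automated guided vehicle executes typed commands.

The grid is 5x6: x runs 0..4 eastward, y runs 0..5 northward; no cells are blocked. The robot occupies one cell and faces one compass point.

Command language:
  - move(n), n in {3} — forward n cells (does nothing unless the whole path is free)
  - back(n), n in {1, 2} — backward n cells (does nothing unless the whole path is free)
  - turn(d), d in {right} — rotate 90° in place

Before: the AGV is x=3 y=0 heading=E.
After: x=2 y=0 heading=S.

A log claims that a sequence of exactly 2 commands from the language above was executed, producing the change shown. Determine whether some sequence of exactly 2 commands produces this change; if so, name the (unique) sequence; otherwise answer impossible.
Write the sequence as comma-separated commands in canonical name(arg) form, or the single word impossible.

key: position moved to (2,0) AND the heading swung to S — translation plus rotation needed
t0: x=3 y=0 heading=E
t=1 back(1) ⇒ x=2 y=0 heading=E
t=2 turn(right) ⇒ x=2 y=0 heading=S
all 16 alternatives checked — unique.

back(1), turn(right)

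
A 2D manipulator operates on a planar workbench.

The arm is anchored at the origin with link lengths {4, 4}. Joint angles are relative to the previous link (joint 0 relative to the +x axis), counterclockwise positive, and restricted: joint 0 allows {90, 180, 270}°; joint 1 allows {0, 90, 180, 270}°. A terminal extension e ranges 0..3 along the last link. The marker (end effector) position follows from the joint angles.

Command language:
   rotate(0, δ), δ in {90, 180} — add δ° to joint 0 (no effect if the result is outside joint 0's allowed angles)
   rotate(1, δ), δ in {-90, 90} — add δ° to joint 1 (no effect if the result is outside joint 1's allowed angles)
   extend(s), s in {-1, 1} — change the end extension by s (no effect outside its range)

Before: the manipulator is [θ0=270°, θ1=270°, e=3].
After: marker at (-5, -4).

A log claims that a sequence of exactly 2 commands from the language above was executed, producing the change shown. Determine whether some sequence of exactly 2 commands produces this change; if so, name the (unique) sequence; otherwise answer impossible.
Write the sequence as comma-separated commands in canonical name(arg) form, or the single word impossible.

start: [θ0=270°, θ1=270°, e=3]
1. extend(-1) → [θ0=270°, θ1=270°, e=2]
2. extend(-1) → [θ0=270°, θ1=270°, e=1]
uniquely the one of 36 2-step routes that fits.

extend(-1), extend(-1)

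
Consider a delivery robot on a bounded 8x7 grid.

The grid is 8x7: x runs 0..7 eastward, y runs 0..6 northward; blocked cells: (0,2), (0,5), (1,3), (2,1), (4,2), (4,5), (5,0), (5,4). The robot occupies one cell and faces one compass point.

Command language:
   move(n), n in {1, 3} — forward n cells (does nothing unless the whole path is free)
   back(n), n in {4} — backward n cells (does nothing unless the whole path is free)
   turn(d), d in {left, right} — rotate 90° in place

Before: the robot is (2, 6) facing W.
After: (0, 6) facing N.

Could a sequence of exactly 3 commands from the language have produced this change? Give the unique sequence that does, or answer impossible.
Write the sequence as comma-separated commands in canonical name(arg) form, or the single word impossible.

move(1), move(1), turn(right)

key: order matters: swapping move(1) and turn(right) lands elsewhere
initial: (2, 6) facing W
[1] after move(1): (1, 6) facing W
[2] after move(1): (0, 6) facing W
[3] after turn(right): (0, 6) facing N
no other 3-command option fits: unique.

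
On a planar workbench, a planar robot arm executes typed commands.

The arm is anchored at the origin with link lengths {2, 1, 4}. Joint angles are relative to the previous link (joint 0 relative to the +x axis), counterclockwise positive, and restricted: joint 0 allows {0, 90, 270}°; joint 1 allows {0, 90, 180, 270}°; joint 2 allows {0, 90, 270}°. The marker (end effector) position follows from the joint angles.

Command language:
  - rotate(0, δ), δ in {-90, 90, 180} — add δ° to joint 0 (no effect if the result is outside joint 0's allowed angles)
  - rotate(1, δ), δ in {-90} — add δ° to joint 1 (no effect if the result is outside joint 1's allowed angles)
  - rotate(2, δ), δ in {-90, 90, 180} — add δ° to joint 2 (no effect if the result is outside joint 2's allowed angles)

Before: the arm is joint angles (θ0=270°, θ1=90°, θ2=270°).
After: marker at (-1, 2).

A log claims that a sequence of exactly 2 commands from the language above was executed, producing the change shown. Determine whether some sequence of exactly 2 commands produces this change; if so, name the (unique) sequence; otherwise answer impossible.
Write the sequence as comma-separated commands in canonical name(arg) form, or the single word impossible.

rotate(1, -90), rotate(1, -90)

from: joint angles (θ0=270°, θ1=90°, θ2=270°)
t=1 rotate(1, -90) ⇒ joint angles (θ0=270°, θ1=0°, θ2=270°)
t=2 rotate(1, -90) ⇒ joint angles (θ0=270°, θ1=270°, θ2=270°)
no other 2-command option fits: unique.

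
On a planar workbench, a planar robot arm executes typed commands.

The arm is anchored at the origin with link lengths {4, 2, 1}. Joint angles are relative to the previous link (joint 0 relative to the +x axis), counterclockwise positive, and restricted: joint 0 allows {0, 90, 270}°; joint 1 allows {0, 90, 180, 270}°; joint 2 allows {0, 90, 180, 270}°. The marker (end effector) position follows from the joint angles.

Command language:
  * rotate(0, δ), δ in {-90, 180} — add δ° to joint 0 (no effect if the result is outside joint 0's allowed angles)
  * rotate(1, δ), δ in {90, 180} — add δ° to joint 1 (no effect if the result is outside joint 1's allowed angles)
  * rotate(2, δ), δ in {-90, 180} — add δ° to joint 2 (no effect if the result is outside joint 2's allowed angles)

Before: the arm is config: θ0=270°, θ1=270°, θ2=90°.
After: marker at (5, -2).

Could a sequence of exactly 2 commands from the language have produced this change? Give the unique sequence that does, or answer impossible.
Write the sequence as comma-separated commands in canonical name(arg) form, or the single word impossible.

rotate(0, 180), rotate(0, -90)

key: running rotate(0, -90) before rotate(0, 180) would end elsewhere — order is forced
t0: config: θ0=270°, θ1=270°, θ2=90°
1. rotate(0, 180) → config: θ0=90°, θ1=270°, θ2=90°
2. rotate(0, -90) → config: θ0=0°, θ1=270°, θ2=90°
no other 2-command option fits: unique.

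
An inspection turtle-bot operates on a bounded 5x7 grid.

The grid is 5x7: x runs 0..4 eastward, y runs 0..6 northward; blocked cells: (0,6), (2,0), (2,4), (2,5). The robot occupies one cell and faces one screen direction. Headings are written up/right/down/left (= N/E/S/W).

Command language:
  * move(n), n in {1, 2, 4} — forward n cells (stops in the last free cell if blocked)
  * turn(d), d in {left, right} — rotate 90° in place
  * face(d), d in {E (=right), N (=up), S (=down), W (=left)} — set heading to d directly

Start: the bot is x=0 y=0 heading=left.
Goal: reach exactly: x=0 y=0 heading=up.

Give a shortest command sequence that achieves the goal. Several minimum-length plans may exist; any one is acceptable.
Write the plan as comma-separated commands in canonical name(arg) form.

begin: x=0 y=0 heading=left
step 1 (turn(right)): x=0 y=0 heading=up
nothing shorter than 1 reaches the goal.

turn(right)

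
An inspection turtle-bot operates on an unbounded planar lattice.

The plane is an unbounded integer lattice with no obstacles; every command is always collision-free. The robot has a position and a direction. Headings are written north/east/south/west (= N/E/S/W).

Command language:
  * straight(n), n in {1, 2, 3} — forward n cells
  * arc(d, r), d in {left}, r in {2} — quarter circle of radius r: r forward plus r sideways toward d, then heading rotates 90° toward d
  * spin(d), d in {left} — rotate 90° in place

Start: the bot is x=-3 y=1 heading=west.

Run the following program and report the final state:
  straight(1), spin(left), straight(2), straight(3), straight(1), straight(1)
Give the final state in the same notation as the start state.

x=-4 y=-6 heading=south

from: x=-3 y=1 heading=west
step 1 (straight(1)): x=-4 y=1 heading=west
step 2 (spin(left)): x=-4 y=1 heading=south
step 3 (straight(2)): x=-4 y=-1 heading=south
step 4 (straight(3)): x=-4 y=-4 heading=south
step 5 (straight(1)): x=-4 y=-5 heading=south
step 6 (straight(1)): x=-4 y=-6 heading=south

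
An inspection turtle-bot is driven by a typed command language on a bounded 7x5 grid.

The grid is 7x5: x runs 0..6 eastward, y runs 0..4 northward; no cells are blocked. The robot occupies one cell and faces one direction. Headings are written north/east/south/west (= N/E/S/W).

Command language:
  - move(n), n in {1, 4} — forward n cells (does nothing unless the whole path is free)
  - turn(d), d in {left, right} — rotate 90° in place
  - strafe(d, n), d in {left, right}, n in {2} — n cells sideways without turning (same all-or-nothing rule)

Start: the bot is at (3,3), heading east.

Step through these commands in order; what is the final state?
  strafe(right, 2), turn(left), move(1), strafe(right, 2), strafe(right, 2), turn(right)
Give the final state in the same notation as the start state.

initial: at (3,3), heading east
t=1 strafe(right, 2) ⇒ at (3,1), heading east
t=2 turn(left) ⇒ at (3,1), heading north
t=3 move(1) ⇒ at (3,2), heading north
t=4 strafe(right, 2) ⇒ at (5,2), heading north
t=5 strafe(right, 2) ⇒ at (5,2), heading north
t=6 turn(right) ⇒ at (5,2), heading east

at (5,2), heading east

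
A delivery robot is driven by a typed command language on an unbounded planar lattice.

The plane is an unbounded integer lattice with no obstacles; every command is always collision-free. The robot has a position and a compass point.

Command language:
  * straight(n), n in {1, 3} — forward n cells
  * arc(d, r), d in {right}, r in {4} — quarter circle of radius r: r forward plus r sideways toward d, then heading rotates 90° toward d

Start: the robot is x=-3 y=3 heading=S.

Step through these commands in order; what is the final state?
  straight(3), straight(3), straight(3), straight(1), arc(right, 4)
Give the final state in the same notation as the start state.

x=-7 y=-11 heading=W

from: x=-3 y=3 heading=S
t=1 straight(3) ⇒ x=-3 y=0 heading=S
t=2 straight(3) ⇒ x=-3 y=-3 heading=S
t=3 straight(3) ⇒ x=-3 y=-6 heading=S
t=4 straight(1) ⇒ x=-3 y=-7 heading=S
t=5 arc(right, 4) ⇒ x=-7 y=-11 heading=W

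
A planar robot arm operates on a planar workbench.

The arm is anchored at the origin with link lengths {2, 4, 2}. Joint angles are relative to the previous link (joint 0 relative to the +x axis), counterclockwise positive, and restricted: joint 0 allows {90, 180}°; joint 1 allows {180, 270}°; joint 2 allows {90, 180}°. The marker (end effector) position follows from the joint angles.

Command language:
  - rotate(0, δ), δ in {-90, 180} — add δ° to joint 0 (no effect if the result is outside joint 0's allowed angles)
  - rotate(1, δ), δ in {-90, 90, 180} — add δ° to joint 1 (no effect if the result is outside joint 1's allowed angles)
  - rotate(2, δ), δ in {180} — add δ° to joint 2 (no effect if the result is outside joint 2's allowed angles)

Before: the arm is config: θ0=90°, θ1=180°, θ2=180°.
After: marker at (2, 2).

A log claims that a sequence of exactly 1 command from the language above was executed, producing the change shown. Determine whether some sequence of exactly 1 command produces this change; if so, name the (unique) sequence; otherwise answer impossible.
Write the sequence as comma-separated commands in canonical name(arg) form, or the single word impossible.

rotate(1, 90)

start: config: θ0=90°, θ1=180°, θ2=180°
1. rotate(1, 90) → config: θ0=90°, θ1=270°, θ2=180°
no rival 1-sequence matches.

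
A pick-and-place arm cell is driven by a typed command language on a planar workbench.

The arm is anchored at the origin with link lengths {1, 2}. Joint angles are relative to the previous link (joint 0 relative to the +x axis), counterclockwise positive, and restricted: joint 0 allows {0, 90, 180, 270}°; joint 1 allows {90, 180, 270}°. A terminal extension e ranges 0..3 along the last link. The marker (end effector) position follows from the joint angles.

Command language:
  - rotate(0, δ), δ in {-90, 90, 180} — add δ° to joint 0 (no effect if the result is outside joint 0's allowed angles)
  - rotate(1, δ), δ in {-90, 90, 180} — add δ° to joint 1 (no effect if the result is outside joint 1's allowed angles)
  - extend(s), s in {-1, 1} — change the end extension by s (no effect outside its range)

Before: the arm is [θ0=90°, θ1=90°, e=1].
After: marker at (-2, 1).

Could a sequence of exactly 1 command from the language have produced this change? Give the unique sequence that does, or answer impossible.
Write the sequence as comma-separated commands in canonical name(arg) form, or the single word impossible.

extend(-1)

initial: [θ0=90°, θ1=90°, e=1]
t=1 extend(-1) ⇒ [θ0=90°, θ1=90°, e=0]
uniquely the one of 8 1-step routes that fits.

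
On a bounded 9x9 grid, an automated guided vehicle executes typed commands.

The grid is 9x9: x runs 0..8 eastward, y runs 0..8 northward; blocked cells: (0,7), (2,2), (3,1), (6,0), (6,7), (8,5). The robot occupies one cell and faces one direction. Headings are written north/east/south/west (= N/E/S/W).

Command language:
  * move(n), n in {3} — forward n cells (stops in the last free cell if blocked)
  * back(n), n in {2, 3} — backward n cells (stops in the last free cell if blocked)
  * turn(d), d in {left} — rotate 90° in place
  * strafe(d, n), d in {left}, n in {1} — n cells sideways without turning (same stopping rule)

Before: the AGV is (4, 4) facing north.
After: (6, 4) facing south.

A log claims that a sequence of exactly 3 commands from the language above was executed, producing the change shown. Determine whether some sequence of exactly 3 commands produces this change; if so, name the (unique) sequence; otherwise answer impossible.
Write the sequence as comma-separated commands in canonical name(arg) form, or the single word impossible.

key: cell and facing (now S) both changed — the 3 commands mix motion and turning
t0: (4, 4) facing north
1. turn(left) → (4, 4) facing west
2. back(2) → (6, 4) facing west
3. turn(left) → (6, 4) facing south
no rival 3-sequence matches.

turn(left), back(2), turn(left)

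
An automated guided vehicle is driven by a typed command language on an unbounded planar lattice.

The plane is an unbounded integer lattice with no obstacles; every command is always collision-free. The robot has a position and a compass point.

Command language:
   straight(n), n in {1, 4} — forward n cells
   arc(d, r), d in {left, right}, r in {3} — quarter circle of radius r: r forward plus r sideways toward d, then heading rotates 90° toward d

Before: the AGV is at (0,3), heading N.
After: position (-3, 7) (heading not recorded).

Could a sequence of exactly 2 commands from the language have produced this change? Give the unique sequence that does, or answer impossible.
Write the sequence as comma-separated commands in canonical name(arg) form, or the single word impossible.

straight(1), arc(left, 3)

key: running arc(left, 3) before straight(1) would end elsewhere — order is forced
begin: at (0,3), heading N
t=1 straight(1) ⇒ at (0,4), heading N
t=2 arc(left, 3) ⇒ at (-3,7), heading W
uniquely the one of 16 2-step routes that fits.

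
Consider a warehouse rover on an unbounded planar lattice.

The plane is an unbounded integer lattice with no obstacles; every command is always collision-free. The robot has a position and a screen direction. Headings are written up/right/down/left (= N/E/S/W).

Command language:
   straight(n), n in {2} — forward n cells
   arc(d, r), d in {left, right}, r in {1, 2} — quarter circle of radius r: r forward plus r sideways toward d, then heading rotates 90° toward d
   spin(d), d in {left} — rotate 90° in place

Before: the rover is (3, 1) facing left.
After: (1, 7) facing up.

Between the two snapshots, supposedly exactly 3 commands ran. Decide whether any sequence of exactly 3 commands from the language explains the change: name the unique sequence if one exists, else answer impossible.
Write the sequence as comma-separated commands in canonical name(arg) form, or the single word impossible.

key: cell and facing (now N) both changed — the 3 commands mix motion and turning
initial: (3, 1) facing left
1. arc(right, 2) → (1, 3) facing up
2. straight(2) → (1, 5) facing up
3. straight(2) → (1, 7) facing up
uniquely the one of 216 3-step routes that fits.

arc(right, 2), straight(2), straight(2)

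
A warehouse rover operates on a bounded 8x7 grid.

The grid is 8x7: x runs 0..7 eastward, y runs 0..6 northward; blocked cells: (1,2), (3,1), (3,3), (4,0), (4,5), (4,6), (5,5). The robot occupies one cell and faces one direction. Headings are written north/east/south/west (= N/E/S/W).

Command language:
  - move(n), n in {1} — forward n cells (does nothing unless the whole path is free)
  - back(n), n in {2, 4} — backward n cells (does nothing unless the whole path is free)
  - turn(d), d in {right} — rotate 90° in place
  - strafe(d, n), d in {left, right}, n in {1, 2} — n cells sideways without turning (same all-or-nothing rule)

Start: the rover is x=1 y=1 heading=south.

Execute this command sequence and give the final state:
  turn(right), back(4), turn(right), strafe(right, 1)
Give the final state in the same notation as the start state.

start: x=1 y=1 heading=south
t=1 turn(right) ⇒ x=1 y=1 heading=west
t=2 back(4) ⇒ x=1 y=1 heading=west
t=3 turn(right) ⇒ x=1 y=1 heading=north
t=4 strafe(right, 1) ⇒ x=2 y=1 heading=north

x=2 y=1 heading=north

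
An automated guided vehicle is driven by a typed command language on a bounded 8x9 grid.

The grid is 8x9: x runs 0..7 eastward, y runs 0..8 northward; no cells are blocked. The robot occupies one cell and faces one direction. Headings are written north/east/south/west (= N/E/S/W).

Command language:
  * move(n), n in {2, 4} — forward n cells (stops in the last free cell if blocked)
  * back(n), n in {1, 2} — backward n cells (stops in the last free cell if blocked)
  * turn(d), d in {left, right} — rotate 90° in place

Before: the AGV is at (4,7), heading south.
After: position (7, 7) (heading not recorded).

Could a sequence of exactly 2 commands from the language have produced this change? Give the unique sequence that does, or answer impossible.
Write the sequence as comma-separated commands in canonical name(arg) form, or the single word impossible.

turn(left), move(4)

key: move(4) runs into the grid edge before its full distance
t0: at (4,7), heading south
1. turn(left) → at (4,7), heading east
2. move(4) → at (7,7), heading east
no other 2-command option fits: unique.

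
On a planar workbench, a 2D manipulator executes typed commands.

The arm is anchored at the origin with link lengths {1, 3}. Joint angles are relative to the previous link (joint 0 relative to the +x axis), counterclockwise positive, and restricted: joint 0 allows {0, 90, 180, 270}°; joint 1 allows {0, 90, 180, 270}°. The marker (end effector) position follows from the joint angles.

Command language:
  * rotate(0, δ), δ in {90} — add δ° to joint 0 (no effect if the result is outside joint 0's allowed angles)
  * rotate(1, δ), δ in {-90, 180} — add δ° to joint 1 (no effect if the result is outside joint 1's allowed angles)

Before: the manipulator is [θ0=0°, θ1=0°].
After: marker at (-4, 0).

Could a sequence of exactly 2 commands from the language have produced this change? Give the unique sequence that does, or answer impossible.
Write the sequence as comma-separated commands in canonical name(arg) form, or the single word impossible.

from: [θ0=0°, θ1=0°]
1. rotate(0, 90) → [θ0=90°, θ1=0°]
2. rotate(0, 90) → [θ0=180°, θ1=0°]
uniquely the one of 9 2-step routes that fits.

rotate(0, 90), rotate(0, 90)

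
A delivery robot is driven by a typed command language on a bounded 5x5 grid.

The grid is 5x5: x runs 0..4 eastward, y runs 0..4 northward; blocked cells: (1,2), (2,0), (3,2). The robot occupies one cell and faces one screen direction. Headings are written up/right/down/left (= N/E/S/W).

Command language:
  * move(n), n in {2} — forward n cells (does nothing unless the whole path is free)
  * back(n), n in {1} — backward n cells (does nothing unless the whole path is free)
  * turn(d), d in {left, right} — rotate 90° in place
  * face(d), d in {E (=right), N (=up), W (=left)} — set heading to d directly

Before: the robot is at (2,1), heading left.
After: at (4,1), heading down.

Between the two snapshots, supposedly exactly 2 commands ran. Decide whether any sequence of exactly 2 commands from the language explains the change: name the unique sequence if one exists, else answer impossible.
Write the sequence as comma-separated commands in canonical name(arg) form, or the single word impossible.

impossible

no 2-step route produces this change.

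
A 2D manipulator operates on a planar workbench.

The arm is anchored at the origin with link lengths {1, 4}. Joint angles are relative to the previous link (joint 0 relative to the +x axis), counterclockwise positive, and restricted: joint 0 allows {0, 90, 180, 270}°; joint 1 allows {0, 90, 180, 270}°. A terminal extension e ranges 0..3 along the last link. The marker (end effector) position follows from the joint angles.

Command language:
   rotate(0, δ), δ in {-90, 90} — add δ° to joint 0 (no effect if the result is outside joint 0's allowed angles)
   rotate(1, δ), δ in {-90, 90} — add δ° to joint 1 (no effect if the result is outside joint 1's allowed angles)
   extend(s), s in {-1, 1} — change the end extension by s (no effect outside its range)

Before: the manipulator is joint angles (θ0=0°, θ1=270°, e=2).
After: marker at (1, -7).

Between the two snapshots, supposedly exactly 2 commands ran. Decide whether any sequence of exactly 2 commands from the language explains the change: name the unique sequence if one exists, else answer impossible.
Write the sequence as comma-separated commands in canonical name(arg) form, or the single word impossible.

extend(1), extend(1)

begin: joint angles (θ0=0°, θ1=270°, e=2)
1. extend(1) → joint angles (θ0=0°, θ1=270°, e=3)
2. extend(1) → joint angles (θ0=0°, θ1=270°, e=3)
no other 2-command option fits: unique.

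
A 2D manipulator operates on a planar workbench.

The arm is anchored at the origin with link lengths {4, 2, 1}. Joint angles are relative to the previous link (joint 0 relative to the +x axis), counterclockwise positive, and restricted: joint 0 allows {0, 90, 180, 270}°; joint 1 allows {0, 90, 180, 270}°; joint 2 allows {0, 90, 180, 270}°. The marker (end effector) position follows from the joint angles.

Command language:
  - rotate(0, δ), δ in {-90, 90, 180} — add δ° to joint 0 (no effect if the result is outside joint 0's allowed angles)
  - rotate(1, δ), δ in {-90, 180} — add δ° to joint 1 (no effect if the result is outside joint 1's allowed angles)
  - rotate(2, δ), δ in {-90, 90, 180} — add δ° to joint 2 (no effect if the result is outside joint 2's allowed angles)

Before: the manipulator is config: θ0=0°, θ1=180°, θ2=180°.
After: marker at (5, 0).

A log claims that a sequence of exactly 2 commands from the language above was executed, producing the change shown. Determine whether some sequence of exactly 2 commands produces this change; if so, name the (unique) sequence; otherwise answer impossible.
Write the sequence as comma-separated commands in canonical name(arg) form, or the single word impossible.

rotate(1, -90), rotate(1, -90)

t0: config: θ0=0°, θ1=180°, θ2=180°
1. rotate(1, -90) → config: θ0=0°, θ1=90°, θ2=180°
2. rotate(1, -90) → config: θ0=0°, θ1=0°, θ2=180°
no other 2-command option fits: unique.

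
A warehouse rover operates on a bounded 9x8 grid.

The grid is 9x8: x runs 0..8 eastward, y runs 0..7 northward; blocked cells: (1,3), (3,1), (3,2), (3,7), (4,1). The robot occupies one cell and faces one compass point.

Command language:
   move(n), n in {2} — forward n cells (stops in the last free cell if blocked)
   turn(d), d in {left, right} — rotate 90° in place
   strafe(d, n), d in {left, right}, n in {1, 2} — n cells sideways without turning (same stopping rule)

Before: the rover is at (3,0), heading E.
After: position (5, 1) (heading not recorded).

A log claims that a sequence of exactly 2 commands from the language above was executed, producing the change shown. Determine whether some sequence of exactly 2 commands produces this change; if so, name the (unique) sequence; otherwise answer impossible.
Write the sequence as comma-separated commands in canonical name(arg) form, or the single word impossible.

move(2), strafe(left, 1)

key: order matters: swapping move(2) and strafe(left, 1) lands elsewhere
start: at (3,0), heading E
t=1 move(2) ⇒ at (5,0), heading E
t=2 strafe(left, 1) ⇒ at (5,1), heading E
no other 2-command option fits: unique.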